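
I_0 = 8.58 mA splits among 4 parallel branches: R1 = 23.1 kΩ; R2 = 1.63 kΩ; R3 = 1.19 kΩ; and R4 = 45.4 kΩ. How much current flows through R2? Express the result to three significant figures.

Total conductance ΣG = 1/23.1 + 1/1.63 + 1/1.19 + 1/45.4 = 1.519 (units of 1/kΩ).
R2 takes the fraction G_k/ΣG = 0.6135/1.519 = 0.4038, so I = 8.58 × 0.4038 = 3.465 mA.

I ≈ 3.46 mA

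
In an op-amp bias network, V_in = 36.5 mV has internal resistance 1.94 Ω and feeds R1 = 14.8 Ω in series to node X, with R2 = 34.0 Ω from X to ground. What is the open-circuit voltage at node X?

V_th ≈ 24.5 mV

R1' = 1.94 + 14.8 = 16.74 Ω (source resistance + R1).
V_th is the unloaded tap voltage: V_in · R2/(R1'+R2) = 36.5 × 0.6701 = 24.46 mV.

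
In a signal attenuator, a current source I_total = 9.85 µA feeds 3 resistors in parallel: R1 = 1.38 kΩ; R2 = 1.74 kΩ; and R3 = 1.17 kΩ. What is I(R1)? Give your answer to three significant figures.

ΣG = 1/1.38 + 1/1.74 + 1/1.17 = 2.154.
By the current-divider rule, I = I_total · G_k/ΣG = 9.85 × 0.3364 = 3.314 µA.

I ≈ 3.31 µA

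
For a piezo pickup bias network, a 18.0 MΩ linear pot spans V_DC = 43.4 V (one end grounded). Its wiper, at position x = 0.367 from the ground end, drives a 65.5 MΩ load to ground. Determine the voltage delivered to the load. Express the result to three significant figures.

V_out ≈ 15.0 V

The pot divides into 11.39 MΩ above the wiper and 6.606 MΩ below.
R_L loads the lower segment: effective lower R = 6.001 MΩ.
Loaded-divider output: V_out = 43.4 × 0.3450 = 14.97 V.
(Unloaded: V_out = x·V_DC = 15.9 V.)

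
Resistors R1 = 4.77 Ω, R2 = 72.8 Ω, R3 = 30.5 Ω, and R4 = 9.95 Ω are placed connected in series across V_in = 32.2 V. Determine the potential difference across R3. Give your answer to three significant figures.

V ≈ 8.32 V

Total series resistance ΣR = 4.77 + 72.8 + 30.5 + 9.95 = 118.0 Ω.
V = V_in · R/ΣR = 32.2 × 0.2584 = 8.321 V.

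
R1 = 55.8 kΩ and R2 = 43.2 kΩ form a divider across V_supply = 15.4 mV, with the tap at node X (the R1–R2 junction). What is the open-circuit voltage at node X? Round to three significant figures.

V_th is the unloaded tap voltage: V_supply · R2/(R1+R2) = 15.4 × 0.4364 = 6.720 mV.

V_th ≈ 6.72 mV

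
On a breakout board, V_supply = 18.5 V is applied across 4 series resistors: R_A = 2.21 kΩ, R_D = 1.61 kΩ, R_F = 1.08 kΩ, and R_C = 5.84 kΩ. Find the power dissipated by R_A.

P ≈ 6.56 mW

The common current is I = 18.5/10.74 = 1.723 mA.
V(R_A) = I·R = 3.807 V; P = V·I = 3.807 × 1.723 = 6.557 mW.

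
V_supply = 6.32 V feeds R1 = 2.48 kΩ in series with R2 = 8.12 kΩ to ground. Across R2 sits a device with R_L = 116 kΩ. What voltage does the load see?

V_out ≈ 4.76 V

The load sits in parallel with R2, giving an effective lower resistance R2' = R2·R_L/(R2+R_L) = 7.589 kΩ.
Now apply the divider: V_out = 6.32 × 0.7537 = 4.763 V.
(Unloaded it would be 4.84 V; the load pulls it down.)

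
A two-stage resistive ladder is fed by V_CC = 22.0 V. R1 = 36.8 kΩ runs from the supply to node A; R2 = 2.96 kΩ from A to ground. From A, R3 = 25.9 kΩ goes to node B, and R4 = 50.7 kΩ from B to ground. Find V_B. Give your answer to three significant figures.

V_B ≈ 1.05 V

Node A sees R2 in parallel with the series input of stage 2, R3 + R4 = 76.60 kΩ.
R2 ‖ (R3+R4) = 2.850 kΩ.
So V_A = 22.0 × 0.07188 = 1.581 V.
Then the unloaded second divider: V_B = V_A × R4/(R3+R4) = 1.581 × 0.6619 = 1.047 V.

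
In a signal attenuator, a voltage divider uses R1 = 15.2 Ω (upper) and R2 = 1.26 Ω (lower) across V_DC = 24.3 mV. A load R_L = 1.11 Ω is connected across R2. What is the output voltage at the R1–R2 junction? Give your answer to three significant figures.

V_out ≈ 0.908 mV

First combine the lower leg with the load: R2 ‖ R_L = 0.5901 Ω.
Voltage divider with the loaded lower leg: V_out = 24.3 × 0.5901/(15.2 + 0.5901) = 24.3 × 0.03737 = 0.9082 mV.
(Unloaded it would be 1.86 mV; the load pulls it down.)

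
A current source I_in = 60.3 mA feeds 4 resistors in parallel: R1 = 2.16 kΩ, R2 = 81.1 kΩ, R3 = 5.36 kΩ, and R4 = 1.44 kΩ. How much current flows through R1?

Conductances: ΣG = 1/2.16 + 1/81.1 + 1/5.36 + 1/1.44 = 1.356 (1/kΩ).
Current divider: I(R1) = I_in · G_k/ΣG = 60.3 × (0.4630/1.356) = 60.3 × 0.3413 = 20.58 mA.

I ≈ 20.6 mA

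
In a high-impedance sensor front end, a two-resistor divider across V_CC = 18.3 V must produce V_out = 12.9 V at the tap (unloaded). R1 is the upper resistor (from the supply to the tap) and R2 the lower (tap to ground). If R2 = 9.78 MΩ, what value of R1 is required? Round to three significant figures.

Required fraction k = V_out/V_CC = 0.7049.
R1 = R2·(1/k − 1) = 9.78 × 0.4186 = 4.094 MΩ.

R1 ≈ 4.09 MΩ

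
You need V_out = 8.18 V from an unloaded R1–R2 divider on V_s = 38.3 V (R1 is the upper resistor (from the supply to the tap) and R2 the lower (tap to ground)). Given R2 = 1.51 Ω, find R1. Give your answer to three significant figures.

V_out/V_s = R2/(R1+R2) = 0.2136.
So R1 = R2 · (V_s/V_out − 1) = 1.51 × (38.3/8.18 − 1) = 1.51 × 3.682 = 5.560 Ω.

R1 ≈ 5.56 Ω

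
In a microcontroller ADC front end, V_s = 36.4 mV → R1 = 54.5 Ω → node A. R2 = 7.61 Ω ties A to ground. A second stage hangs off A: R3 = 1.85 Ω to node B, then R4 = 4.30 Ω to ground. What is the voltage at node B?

V_B ≈ 1.50 mV

The second stage (R3 + R4 = 6.150 Ω) loads node A in parallel with R2.
R2 ‖ (R3+R4) = 3.401 Ω.
V_A = 36.4 × 3.401/(54.5 + 3.401) = 2.138 mV.
Then the unloaded second divider: V_B = V_A × R4/(R3+R4) = 2.138 × 0.6992 = 1.495 mV.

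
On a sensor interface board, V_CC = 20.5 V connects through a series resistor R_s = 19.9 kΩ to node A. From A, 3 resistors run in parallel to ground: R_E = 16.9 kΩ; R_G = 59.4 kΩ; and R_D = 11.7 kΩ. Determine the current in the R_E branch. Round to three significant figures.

I ≈ 0.288 mA

Parallel bank: R_p = 1/(1/16.9 + 1/59.4 + 1/11.7) = 6.193 kΩ.
Node voltage V_A = V_CC · R_p/(R_s + R_p) = 20.5 × 0.2373 = 4.865 V.
I(R_E) = V_A / R_E = 4.865/16.9 = 0.2879 mA.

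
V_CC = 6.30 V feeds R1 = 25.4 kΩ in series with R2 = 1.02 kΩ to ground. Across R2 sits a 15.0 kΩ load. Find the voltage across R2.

V_out ≈ 0.228 V

First combine the lower leg with the load: R2 ‖ R_L = 0.9551 kΩ.
Now apply the divider: V_out = 6.30 × 0.03624 = 0.2283 V.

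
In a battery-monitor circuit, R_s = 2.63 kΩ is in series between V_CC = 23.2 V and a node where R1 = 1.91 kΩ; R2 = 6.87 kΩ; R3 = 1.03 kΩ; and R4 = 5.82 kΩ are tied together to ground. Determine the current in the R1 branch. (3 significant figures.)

I ≈ 2.11 mA

Equivalent of the parallel group: R_p = 0.5519 kΩ.
V_A by voltage divider: V_A = 23.2 × 0.5519/(2.63 + 0.5519) = 4.024 V.
I(R1) = V_A / R1 = 4.024/1.91 = 2.107 mA.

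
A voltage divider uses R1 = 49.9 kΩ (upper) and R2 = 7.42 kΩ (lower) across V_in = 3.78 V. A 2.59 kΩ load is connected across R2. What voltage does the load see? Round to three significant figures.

V_out ≈ 0.140 V

R2 ‖ R_L = (7.42 × 2.59)/(7.42 + 2.59) = 1.920 kΩ.
Voltage divider with the loaded lower leg: V_out = 3.78 × 1.920/(49.9 + 1.920) = 3.78 × 0.03705 = 0.1400 V.
(Unloaded it would be 0.489 V; the load pulls it down.)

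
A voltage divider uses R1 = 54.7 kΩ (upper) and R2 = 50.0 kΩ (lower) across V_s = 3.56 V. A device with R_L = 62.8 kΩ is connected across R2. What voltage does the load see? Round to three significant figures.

V_out ≈ 1.20 V

The load sits in parallel with R2, giving an effective lower resistance R2' = R2·R_L/(R2+R_L) = 27.84 kΩ.
Then V_out = V_s · R2'/(R1 + R2') = 3.56 × 27.84/82.54 = 1.201 V.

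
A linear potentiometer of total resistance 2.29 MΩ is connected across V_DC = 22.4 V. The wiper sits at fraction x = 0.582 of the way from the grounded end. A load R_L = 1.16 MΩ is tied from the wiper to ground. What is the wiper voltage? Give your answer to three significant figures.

Lower segment x·R_p = 1.333 MΩ; upper segment (1−x)·R_p = 0.9572 MΩ.
R_L loads the lower segment: effective lower R = 0.6202 MΩ.
V_out = 22.4 × 0.6202/(0.9572 + 0.6202) = 8.807 V.

V_out ≈ 8.81 V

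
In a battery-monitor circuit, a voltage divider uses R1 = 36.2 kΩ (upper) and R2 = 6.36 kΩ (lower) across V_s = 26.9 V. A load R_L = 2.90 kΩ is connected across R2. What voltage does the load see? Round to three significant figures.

R2 ‖ R_L = (6.36 × 2.90)/(6.36 + 2.90) = 1.992 kΩ.
Now apply the divider: V_out = 26.9 × 0.05215 = 1.403 V.
(Unloaded it would be 4.02 V; the load pulls it down.)

V_out ≈ 1.40 V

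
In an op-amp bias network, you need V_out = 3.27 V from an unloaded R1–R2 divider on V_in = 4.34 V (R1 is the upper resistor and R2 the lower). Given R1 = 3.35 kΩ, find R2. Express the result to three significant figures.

R2 ≈ 10.2 kΩ

V_out/V_in = R2/(R1+R2) = 0.7535.
So R2 = R1 · V_out/(V_in − V_out) = 3.35 × 3.27/(4.34 − 3.27) = 3.35 × 3.056 = 10.24 kΩ.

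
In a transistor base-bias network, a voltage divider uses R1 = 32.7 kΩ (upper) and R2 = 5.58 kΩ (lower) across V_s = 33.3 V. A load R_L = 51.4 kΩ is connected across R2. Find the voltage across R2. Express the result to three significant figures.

V_out ≈ 4.44 V

The load sits in parallel with R2, giving an effective lower resistance R2' = R2·R_L/(R2+R_L) = 5.034 kΩ.
Then V_out = V_s · R2'/(R1 + R2') = 33.3 × 5.034/37.73 = 4.442 V.
(Unloaded it would be 4.85 V; the load pulls it down.)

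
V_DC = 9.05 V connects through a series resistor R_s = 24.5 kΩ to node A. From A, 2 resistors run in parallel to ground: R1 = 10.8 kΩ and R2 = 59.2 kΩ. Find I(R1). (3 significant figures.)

Equivalent of the parallel group: R_p = 9.134 kΩ.
Node voltage V_A = V_DC · R_p/(R_s + R_p) = 9.05 × 0.2716 = 2.458 V.
Branch current I = V_A/R1 = 2.458/10.8 = 0.2276 mA.

I ≈ 0.228 mA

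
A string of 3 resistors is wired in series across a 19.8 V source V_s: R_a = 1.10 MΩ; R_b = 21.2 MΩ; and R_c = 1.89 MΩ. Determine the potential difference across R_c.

V ≈ 1.55 V

Series total: ΣR = 1.10 + 21.2 + 1.89 = 24.19 MΩ.
By the voltage-divider rule, V = 19.8 × 1.890/24.19 = 1.547 V.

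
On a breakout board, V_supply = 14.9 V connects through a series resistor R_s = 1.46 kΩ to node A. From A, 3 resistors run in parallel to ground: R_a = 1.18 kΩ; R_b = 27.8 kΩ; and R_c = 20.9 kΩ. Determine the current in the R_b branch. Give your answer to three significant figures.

I ≈ 0.227 mA

Combine the parallel branches: R_p = (1/1.18 + 1/27.8 + 1/20.9)⁻¹ = 1.074 kΩ.
Node voltage V_A = V_supply · R_p/(R_s + R_p) = 14.9 × 0.4238 = 6.314 V.
I(R_b) = V_A / R_b = 6.314/27.8 = 0.2271 mA.
(Equivalently: I_total = 5.881 mA, then current-divider fraction G_k/ΣG = 0.03863.)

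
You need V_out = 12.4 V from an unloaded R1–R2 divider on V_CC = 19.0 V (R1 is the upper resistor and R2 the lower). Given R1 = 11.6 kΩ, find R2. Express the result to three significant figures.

R2 ≈ 21.8 kΩ

Required fraction k = V_out/V_CC = 0.6526.
R2 = R1 · 0.6526/(1 − 0.6526) = 21.79 kΩ.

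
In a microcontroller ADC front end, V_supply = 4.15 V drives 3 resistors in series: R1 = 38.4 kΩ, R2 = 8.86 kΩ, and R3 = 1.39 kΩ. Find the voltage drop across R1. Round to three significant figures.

ΣR = 38.4 + 8.86 + 1.39 = 48.65 kΩ.
V = V_supply · R/ΣR = 4.15 × 0.7893 = 3.276 V.

V ≈ 3.28 V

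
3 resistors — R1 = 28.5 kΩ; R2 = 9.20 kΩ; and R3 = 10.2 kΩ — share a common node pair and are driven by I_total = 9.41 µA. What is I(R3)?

I ≈ 3.81 µA

Conductances: ΣG = 1/28.5 + 1/9.20 + 1/10.2 = 0.2418 (1/kΩ).
Current divider: I(R3) = I_total · G_k/ΣG = 9.41 × (0.09804/0.2418) = 9.41 × 0.4054 = 3.815 µA.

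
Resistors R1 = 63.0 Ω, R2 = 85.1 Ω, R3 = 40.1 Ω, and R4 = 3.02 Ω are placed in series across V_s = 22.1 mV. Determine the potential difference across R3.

V ≈ 4.63 mV

Series total: ΣR = 63.0 + 85.1 + 40.1 + 3.02 = 191.2 Ω.
V = V_s · R/ΣR = 22.1 × 0.2097 = 4.635 mV.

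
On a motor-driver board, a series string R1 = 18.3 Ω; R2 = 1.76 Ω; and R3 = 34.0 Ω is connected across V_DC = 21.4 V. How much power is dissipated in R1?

P ≈ 2.87 W

Series current I = V_DC/ΣR = 21.4/54.06 = 0.3959 A.
P = I²R = 0.1567 × 18.3 = 2.868 W.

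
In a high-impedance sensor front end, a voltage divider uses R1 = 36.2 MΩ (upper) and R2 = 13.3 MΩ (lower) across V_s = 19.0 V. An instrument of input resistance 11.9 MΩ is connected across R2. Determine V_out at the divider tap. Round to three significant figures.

R2 ‖ R_L = (13.3 × 11.9)/(13.3 + 11.9) = 6.281 MΩ.
Then V_out = V_s · R2'/(R1 + R2') = 19.0 × 6.281/42.48 = 2.809 V.

V_out ≈ 2.81 V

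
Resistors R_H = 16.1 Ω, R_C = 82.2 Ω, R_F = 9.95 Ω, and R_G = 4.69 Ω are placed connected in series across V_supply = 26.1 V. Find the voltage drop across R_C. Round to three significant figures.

Total series resistance ΣR = 16.1 + 82.2 + 9.95 + 4.69 = 112.9 Ω.
By the voltage-divider rule, V = 26.1 × 82.20/112.9 = 19.00 V.

V ≈ 19.0 V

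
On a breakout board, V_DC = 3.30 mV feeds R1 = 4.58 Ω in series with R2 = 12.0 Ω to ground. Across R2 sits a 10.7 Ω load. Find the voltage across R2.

V_out ≈ 1.82 mV

R2 ‖ R_L = (12.0 × 10.7)/(12.0 + 10.7) = 5.656 Ω.
Voltage divider with the loaded lower leg: V_out = 3.30 × 5.656/(4.58 + 5.656) = 3.30 × 0.5526 = 1.824 mV.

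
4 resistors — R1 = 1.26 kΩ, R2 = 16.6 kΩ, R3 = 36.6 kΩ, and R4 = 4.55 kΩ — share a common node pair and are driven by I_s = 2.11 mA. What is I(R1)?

ΣG = 1/1.26 + 1/16.6 + 1/36.6 + 1/4.55 = 1.101.
Current divider: I(R1) = I_s · G_k/ΣG = 2.11 × (0.7937/1.101) = 2.11 × 0.7208 = 1.521 mA.

I ≈ 1.52 mA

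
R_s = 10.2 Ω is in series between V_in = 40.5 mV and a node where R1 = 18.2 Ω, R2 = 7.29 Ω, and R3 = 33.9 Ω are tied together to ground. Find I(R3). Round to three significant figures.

I ≈ 0.366 mA

Equivalent of the parallel group: R_p = 4.512 Ω.
V_A by voltage divider: V_A = 40.5 × 4.512/(10.2 + 4.512) = 12.42 mV.
I(R3) = V_A / R3 = 12.42/33.9 = 0.3664 mA.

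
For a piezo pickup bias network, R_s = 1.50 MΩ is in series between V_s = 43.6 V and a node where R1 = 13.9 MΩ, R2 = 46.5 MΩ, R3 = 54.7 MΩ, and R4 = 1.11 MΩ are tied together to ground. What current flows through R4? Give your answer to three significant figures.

Combine the parallel branches: R_p = (1/13.9 + 1/46.5 + 1/54.7 + 1/1.11)⁻¹ = 0.9875 MΩ.
V_A by voltage divider: V_A = 43.6 × 0.9875/(1.50 + 0.9875) = 17.31 V.
I(R4) = V_A / R4 = 17.31/1.11 = 15.59 µA.
(Equivalently: I_total = 17.53 µA, then current-divider fraction G_k/ΣG = 0.8897.)

I ≈ 15.6 µA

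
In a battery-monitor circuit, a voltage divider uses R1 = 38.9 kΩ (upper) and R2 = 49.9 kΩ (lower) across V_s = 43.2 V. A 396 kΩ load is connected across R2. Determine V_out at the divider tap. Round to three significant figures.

The load sits in parallel with R2, giving an effective lower resistance R2' = R2·R_L/(R2+R_L) = 44.32 kΩ.
Voltage divider with the loaded lower leg: V_out = 43.2 × 44.32/(38.9 + 44.32) = 43.2 × 0.5325 = 23.01 V.

V_out ≈ 23.0 V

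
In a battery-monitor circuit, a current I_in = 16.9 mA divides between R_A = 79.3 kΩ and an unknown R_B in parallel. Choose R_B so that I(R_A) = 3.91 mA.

In a two-way split, I_A/I_in = R_B/(R_A + R_B).
3.91/16.9 = R_B/(R_A + R_B) → R_B = R_A · (0.2314)/(1 − 0.2314) = 79.3 × 0.3010 = 23.87 kΩ.

R_B ≈ 23.9 kΩ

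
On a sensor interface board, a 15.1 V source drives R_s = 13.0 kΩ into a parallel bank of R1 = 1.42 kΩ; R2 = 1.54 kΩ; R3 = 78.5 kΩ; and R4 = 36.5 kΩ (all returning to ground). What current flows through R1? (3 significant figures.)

Equivalent of the parallel group: R_p = 0.7175 kΩ.
V_A by voltage divider: V_A = 15.1 × 0.7175/(13.0 + 0.7175) = 0.7898 V.
I(R1) = V_A / R1 = 0.7898/1.42 = 0.5562 mA.
(Check via current divider: I_total = 1.101 mA; share G_k/ΣG = 0.5053 → same result.)

I ≈ 0.556 mA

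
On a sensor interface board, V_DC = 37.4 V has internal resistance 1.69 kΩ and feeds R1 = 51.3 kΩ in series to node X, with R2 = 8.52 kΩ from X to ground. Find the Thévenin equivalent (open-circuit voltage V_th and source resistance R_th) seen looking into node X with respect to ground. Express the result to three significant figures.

R1' = 1.69 + 51.3 = 52.99 kΩ (source resistance + R1).
With X open, the divider is unloaded: V_th = 37.4 × 8.52/61.51 = 5.180 V.
With V_DC suppressed (replaced by a short), R_th = R1' ‖ R2 = (52.99 × 8.52)/(52.99 + 8.52) = 7.340 kΩ.

V_th ≈ 5.18 V, R_th ≈ 7.34 kΩ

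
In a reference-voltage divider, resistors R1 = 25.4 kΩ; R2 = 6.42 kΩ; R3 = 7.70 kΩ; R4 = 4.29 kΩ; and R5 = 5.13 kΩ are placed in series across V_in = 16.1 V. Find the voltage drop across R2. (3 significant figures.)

V ≈ 2.11 V

Series total: ΣR = 25.4 + 6.42 + 7.70 + 4.29 + 5.13 = 48.94 kΩ.
By the voltage-divider rule, V = 16.1 × 6.420/48.94 = 2.112 V.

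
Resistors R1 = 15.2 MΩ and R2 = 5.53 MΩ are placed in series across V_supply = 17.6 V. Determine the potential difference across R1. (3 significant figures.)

Total series resistance ΣR = 15.2 + 5.53 = 20.73 MΩ.
By the voltage-divider rule, V = 17.6 × 15.20/20.73 = 12.90 V.

V ≈ 12.9 V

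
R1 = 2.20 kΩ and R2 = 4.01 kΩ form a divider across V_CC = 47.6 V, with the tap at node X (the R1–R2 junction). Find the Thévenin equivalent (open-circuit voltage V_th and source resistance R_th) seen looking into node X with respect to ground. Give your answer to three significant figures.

V_th ≈ 30.7 V, R_th ≈ 1.42 kΩ

V_th is the unloaded tap voltage: V_CC · R2/(R1+R2) = 47.6 × 0.6457 = 30.74 V.
Looking into X with the source shorted: R_th = R1·R2/(R1+R2) = 2.200 × 4.01/6.210 = 1.421 kΩ.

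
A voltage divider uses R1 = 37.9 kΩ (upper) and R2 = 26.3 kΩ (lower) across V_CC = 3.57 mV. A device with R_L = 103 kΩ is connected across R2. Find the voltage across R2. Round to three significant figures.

The load sits in parallel with R2, giving an effective lower resistance R2' = R2·R_L/(R2+R_L) = 20.95 kΩ.
Voltage divider with the loaded lower leg: V_out = 3.57 × 20.95/(37.9 + 20.95) = 3.57 × 0.3560 = 1.271 mV.

V_out ≈ 1.27 mV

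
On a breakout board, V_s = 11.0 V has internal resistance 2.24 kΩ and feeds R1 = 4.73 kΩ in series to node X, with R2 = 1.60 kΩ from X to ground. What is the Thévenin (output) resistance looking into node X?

R_th ≈ 1.30 kΩ

R1' = 2.24 + 4.73 = 6.970 kΩ (source resistance + R1).
Zeroing V_s shorts the top of R1' to ground, so R_th = R1' ‖ R2 = 1.301 kΩ.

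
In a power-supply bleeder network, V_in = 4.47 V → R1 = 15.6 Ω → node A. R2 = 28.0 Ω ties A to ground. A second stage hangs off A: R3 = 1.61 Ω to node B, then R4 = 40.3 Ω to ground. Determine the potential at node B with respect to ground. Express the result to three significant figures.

V_B ≈ 2.23 V

Looking into the second stage from A: R3 + R4 = 41.91 Ω appears in parallel with R2.
R2 ‖ (R3+R4) = 16.79 Ω.
V_A = 4.47 × 16.79/(15.6 + 16.79) = 2.317 V.
Then the unloaded second divider: V_B = V_A × R4/(R3+R4) = 2.317 × 0.9616 = 2.228 V.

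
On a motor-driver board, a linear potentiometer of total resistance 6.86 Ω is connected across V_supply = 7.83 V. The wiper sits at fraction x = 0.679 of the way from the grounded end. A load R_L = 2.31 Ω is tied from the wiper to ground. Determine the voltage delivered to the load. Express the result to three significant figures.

V_out ≈ 3.23 V

The pot divides into 2.202 Ω above the wiper and 4.658 Ω below.
Lower segment in parallel with the load: 4.658 ‖ 2.31 = 1.544 Ω.
Loaded-divider output: V_out = 7.83 × 0.4122 = 3.227 V.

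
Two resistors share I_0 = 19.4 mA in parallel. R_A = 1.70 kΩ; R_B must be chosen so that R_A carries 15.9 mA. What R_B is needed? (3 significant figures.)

R_B ≈ 7.72 kΩ

Two-branch current divider: I_A = I_0 · R_B/(R_A + R_B).
15.9/19.4 = R_B/(R_A + R_B) → R_B = R_A · (0.8196)/(1 − 0.8196) = 1.70 × 4.543 = 7.723 kΩ.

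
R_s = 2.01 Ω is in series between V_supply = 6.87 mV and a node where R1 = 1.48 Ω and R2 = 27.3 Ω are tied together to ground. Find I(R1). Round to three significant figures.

I ≈ 1.91 mA

Parallel bank: R_p = 1/(1/1.48 + 1/27.3) = 1.404 Ω.
V_A = 6.87 × 1.404/3.414 = 2.825 mV.
Branch current I = V_A/R1 = 2.825/1.48 = 1.909 mA.
(Check via current divider: I_total = 2.012 mA; share G_k/ΣG = 0.9486 → same result.)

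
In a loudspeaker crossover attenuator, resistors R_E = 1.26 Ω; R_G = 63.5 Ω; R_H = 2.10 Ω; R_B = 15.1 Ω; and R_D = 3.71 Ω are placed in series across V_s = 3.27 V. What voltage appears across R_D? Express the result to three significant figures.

V ≈ 0.142 V

Series total: ΣR = 1.26 + 63.5 + 2.10 + 15.1 + 3.71 = 85.67 Ω.
V = V_s · R/ΣR = 3.27 × 0.04331 = 0.1416 V.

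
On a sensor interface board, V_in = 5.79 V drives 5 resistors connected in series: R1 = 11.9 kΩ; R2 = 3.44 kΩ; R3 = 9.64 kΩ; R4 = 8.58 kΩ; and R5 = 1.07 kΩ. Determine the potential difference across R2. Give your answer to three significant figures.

Total series resistance ΣR = 11.9 + 3.44 + 9.64 + 8.58 + 1.07 = 34.63 kΩ.
By the voltage-divider rule, V = 5.79 × 3.440/34.63 = 0.5752 V.

V ≈ 0.575 V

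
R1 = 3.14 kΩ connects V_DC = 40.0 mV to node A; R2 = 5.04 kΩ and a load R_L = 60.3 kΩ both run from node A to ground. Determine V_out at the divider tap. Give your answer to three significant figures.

V_out ≈ 23.9 mV

First combine the lower leg with the load: R2 ‖ R_L = 4.651 kΩ.
Then V_out = V_DC · R2'/(R1 + R2') = 40.0 × 4.651/7.791 = 23.88 mV.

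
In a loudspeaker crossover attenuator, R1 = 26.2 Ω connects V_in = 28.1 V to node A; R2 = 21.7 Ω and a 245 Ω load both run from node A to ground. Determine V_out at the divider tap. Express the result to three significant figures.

R2 ‖ R_L = (21.7 × 245)/(21.7 + 245) = 19.93 Ω.
Then V_out = V_in · R2'/(R1 + R2') = 28.1 × 19.93/46.13 = 12.14 V.

V_out ≈ 12.1 V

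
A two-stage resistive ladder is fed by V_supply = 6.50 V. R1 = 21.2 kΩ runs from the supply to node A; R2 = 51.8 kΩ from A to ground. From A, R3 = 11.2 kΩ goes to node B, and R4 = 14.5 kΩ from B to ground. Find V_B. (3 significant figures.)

The second stage (R3 + R4 = 25.70 kΩ) loads node A in parallel with R2.
R2 ‖ (R3+R4) = 17.18 kΩ.
First divider: V_A = V_supply · 17.18/(21.2 + 17.18) = 2.909 V.
Stage 2 is unloaded, so V_B = V_A · R4/(R3+R4) = 2.909 × 14.5/25.70 = 1.641 V.

V_B ≈ 1.64 V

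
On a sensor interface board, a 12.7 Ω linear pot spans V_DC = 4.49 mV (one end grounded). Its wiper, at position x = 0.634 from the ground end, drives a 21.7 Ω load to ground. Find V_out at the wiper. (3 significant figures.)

V_out ≈ 2.51 mV

The pot divides into 4.648 Ω above the wiper and 8.052 Ω below.
R_L loads the lower segment: effective lower R = 5.873 Ω.
Then V_out = V_DC · 5.873/(4.648 + 5.873) = 2.506 mV.
(Unloaded: V_out = x·V_DC = 2.85 mV.)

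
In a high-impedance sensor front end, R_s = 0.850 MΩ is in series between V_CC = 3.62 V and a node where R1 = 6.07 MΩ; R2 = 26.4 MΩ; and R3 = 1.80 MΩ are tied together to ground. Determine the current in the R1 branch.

Equivalent of the parallel group: R_p = 1.319 MΩ.
V_A = 3.62 × 1.319/2.169 = 2.201 V.
Branch current I = V_A/R1 = 2.201/6.07 = 0.3627 µA.
(Equivalently: I_total = 1.669 µA, then current-divider fraction G_k/ΣG = 0.2173.)

I ≈ 0.363 µA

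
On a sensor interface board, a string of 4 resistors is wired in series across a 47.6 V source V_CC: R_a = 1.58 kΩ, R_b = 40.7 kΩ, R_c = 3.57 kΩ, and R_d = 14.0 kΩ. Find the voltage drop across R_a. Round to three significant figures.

Total series resistance ΣR = 1.58 + 40.7 + 3.57 + 14.0 = 59.85 kΩ.
V = V_CC · R/ΣR = 47.6 × 0.02640 = 1.257 V.

V ≈ 1.26 V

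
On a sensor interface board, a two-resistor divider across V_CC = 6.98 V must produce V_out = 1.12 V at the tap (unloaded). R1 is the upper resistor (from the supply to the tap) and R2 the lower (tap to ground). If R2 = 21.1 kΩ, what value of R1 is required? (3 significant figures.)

The divider ratio is R2/(R1+R2) = 1.12/6.98 = 0.1605.
R1 = R2·(1/k − 1) = 21.1 × 5.232 = 110.4 kΩ.

R1 ≈ 110 kΩ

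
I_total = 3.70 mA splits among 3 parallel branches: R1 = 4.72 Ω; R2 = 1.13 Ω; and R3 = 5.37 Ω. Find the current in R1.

Total conductance ΣG = 1/4.72 + 1/1.13 + 1/5.37 = 1.283 (units of 1/Ω).
R1 takes the fraction G_k/ΣG = 0.2119/1.283 = 0.1651, so I = 3.70 × 0.1651 = 0.6110 mA.

I ≈ 0.611 mA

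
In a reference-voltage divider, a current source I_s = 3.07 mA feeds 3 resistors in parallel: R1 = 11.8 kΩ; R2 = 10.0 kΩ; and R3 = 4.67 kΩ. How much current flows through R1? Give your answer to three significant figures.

Total conductance ΣG = 1/11.8 + 1/10.0 + 1/4.67 = 0.3989 (units of 1/kΩ).
R1 takes the fraction G_k/ΣG = 0.08475/0.3989 = 0.2125, so I = 3.07 × 0.2125 = 0.6523 mA.

I ≈ 0.652 mA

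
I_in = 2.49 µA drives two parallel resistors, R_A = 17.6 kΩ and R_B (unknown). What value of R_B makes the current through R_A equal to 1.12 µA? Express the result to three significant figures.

R_B ≈ 14.4 kΩ

In a two-way split, I_A/I_in = R_B/(R_A + R_B).
1.12/2.49 = R_B/(R_A + R_B) → R_B = R_A · (0.4498)/(1 − 0.4498) = 17.6 × 0.8175 = 14.39 kΩ.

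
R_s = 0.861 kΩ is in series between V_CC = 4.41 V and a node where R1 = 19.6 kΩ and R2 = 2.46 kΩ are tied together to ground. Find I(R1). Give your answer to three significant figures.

Combine the parallel branches: R_p = (1/19.6 + 1/2.46)⁻¹ = 2.186 kΩ.
V_A by voltage divider: V_A = 4.41 × 2.186/(0.861 + 2.186) = 3.164 V.
Branch current I = V_A/R1 = 3.164/19.6 = 0.1614 mA.

I ≈ 0.161 mA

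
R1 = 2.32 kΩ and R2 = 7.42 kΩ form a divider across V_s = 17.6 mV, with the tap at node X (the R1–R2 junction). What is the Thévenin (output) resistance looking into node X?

Zeroing V_s shorts the top of R1 to ground, so R_th = R1 ‖ R2 = 1.767 kΩ.

R_th ≈ 1.77 kΩ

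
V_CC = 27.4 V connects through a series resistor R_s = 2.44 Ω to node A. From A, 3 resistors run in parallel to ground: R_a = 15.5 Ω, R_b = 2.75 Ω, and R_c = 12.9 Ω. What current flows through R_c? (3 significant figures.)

I ≈ 0.951 A

Equivalent of the parallel group: R_p = 1.978 Ω.
Node voltage V_A = V_CC · R_p/(R_s + R_p) = 27.4 × 0.4477 = 12.27 V.
Branch current I = V_A/R_c = 12.27/12.9 = 0.9508 A.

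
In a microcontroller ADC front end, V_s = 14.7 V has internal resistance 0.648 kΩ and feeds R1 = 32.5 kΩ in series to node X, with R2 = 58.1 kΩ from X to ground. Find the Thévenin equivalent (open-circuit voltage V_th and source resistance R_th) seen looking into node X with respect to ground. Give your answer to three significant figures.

V_th ≈ 9.36 V, R_th ≈ 21.1 kΩ

R1' = 0.648 + 32.5 = 33.15 kΩ (source resistance + R1).
With X open, the divider is unloaded: V_th = 14.7 × 58.1/91.25 = 9.360 V.
With V_s suppressed (replaced by a short), R_th = R1' ‖ R2 = (33.15 × 58.1)/(33.15 + 58.1) = 21.11 kΩ.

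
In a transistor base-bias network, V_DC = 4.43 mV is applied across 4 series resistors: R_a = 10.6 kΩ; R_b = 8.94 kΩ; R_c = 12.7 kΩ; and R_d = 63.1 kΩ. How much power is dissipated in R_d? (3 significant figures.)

P ≈ 0.136 nW

ΣR = 95.34 kΩ → I = 4.43/95.34 = 0.04647 µA.
P(R_d) = I²·R_d = (0.04647)² × 63.1 = 0.1362 nW.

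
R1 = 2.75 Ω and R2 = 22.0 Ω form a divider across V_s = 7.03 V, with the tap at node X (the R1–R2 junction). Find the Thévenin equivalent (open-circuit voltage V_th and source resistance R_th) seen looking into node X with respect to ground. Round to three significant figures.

V_th is the unloaded tap voltage: V_s · R2/(R1+R2) = 7.03 × 0.8889 = 6.249 V.
Looking into X with the source shorted: R_th = R1·R2/(R1+R2) = 2.750 × 22.0/24.75 = 2.444 Ω.

V_th ≈ 6.25 V, R_th ≈ 2.44 Ω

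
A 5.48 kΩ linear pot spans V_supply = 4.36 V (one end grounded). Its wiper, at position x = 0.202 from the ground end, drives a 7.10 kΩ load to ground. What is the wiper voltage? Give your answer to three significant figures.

Lower segment x·R_p = 1.107 kΩ; upper segment (1−x)·R_p = 4.373 kΩ.
Lower segment in parallel with the load: 1.107 ‖ 7.10 = 0.9577 kΩ.
Then V_out = V_supply · 0.9577/(4.373 + 0.9577) = 0.7833 V.

V_out ≈ 0.783 V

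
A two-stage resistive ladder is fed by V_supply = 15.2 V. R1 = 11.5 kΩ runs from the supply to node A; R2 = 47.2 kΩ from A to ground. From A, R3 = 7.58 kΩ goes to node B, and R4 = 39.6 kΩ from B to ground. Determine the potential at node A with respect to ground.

V_A ≈ 10.2 V

The second stage (R3 + R4 = 47.18 kΩ) loads node A in parallel with R2.
R2 ‖ (R3+R4) = 23.59 kΩ.
First divider: V_A = V_supply · 23.59/(11.5 + 23.59) = 10.22 V.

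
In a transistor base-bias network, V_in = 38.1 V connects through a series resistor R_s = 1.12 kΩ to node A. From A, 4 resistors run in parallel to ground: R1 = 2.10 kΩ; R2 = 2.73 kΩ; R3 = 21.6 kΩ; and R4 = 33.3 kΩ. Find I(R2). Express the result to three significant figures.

I ≈ 6.88 mA

Parallel bank: R_p = 1/(1/2.10 + 1/2.73 + 1/21.6 + 1/33.3) = 1.088 kΩ.
Node voltage V_A = V_in · R_p/(R_s + R_p) = 38.1 × 0.4928 = 18.78 V.
I(R2) = V_A / R2 = 18.78/2.73 = 6.878 mA.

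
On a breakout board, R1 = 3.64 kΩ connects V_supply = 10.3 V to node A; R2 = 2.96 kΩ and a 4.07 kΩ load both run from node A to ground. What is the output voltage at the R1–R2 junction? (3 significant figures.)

First combine the lower leg with the load: R2 ‖ R_L = 1.714 kΩ.
Now apply the divider: V_out = 10.3 × 0.3201 = 3.297 V.

V_out ≈ 3.30 V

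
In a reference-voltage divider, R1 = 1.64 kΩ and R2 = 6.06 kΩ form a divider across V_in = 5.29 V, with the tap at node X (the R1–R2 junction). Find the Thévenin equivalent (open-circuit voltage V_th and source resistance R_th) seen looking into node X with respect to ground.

Open-circuit (no load on X): V_th = V_in · R2/(R1 + R2) = 5.29 × 6.06/(1.640 + 6.06) = 4.163 V.
Looking into X with the source shorted: R_th = R1·R2/(R1+R2) = 1.640 × 6.06/7.700 = 1.291 kΩ.

V_th ≈ 4.16 V, R_th ≈ 1.29 kΩ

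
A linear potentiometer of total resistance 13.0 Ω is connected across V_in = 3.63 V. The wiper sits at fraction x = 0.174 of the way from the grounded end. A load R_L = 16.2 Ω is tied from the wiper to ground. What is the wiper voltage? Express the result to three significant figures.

Split the track: R_lower = x·R_p = 2.262 Ω, R_upper = (1−x)·R_p = 10.74 Ω.
Lower segment in parallel with the load: 2.262 ‖ 16.2 = 1.985 Ω.
Loaded-divider output: V_out = 3.63 × 0.1560 = 0.5663 V.

V_out ≈ 0.566 V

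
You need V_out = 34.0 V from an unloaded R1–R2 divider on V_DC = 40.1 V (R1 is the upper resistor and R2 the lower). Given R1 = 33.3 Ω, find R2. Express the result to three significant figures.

V_out/V_DC = R2/(R1+R2) = 0.8479.
Rearranging, R2 = R1·k/(1−k) = 33.3 × 5.574 = 185.6 Ω.

R2 ≈ 186 Ω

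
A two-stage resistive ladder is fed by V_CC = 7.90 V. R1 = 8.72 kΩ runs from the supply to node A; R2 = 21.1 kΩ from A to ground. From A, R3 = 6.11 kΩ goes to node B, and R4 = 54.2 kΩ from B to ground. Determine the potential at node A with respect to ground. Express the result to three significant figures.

Node A sees R2 in parallel with the series input of stage 2, R3 + R4 = 60.31 kΩ.
Effective lower resistance at A: R2 ‖ 60.31 = 15.63 kΩ.
First divider: V_A = V_CC · 15.63/(8.72 + 15.63) = 5.071 V.

V_A ≈ 5.07 V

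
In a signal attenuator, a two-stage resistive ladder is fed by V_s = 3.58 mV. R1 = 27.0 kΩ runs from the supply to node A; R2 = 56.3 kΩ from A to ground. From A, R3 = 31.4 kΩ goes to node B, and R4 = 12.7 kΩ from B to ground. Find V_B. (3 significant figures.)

Node A sees R2 in parallel with the series input of stage 2, R3 + R4 = 44.10 kΩ.
R2 ‖ (R3+R4) = 24.73 kΩ.
So V_A = 3.58 × 0.4781 = 1.711 mV.
V_B = V_A × 0.2880 = 0.4929 mV.

V_B ≈ 0.493 mV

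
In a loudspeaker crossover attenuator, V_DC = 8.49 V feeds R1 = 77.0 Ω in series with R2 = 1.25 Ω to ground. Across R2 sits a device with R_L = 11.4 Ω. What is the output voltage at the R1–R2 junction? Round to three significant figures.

The load sits in parallel with R2, giving an effective lower resistance R2' = R2·R_L/(R2+R_L) = 1.126 Ω.
Then V_out = V_DC · R2'/(R1 + R2') = 8.49 × 1.126/78.13 = 0.1224 V.
(Unloaded it would be 0.136 V; the load pulls it down.)

V_out ≈ 0.122 V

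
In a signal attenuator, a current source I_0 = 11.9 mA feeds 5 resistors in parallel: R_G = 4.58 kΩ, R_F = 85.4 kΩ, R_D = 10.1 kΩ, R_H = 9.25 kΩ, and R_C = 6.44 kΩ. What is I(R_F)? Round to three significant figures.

ΣG = 1/4.58 + 1/85.4 + 1/10.1 + 1/9.25 + 1/6.44 = 0.5924.
R_F takes the fraction G_k/ΣG = 0.01171/0.5924 = 0.01976, so I = 11.9 × 0.01976 = 0.2352 mA.

I ≈ 0.235 mA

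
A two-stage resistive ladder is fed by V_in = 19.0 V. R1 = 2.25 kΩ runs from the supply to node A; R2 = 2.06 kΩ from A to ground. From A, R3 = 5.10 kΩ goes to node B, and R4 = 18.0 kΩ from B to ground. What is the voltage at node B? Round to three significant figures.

V_B ≈ 6.76 V

The second stage (R3 + R4 = 23.10 kΩ) loads node A in parallel with R2.
R2 ‖ (R3+R4) = 1.891 kΩ.
So V_A = 19.0 × 0.4567 = 8.677 V.
Then the unloaded second divider: V_B = V_A × R4/(R3+R4) = 8.677 × 0.7792 = 6.761 V.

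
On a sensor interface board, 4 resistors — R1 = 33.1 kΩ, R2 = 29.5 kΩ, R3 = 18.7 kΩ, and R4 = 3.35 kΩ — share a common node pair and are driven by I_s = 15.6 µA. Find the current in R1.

ΣG = 1/33.1 + 1/29.5 + 1/18.7 + 1/3.35 = 0.4161.
Current divider: I(R1) = I_s · G_k/ΣG = 15.6 × (0.03021/0.4161) = 15.6 × 0.07261 = 1.133 µA.

I ≈ 1.13 µA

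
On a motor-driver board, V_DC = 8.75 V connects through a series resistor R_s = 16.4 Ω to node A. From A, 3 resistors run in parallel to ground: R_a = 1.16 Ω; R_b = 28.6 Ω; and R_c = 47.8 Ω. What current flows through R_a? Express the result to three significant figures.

Combine the parallel branches: R_p = (1/1.16 + 1/28.6 + 1/47.8)⁻¹ = 1.089 Ω.
V_A = 8.75 × 1.089/17.49 = 0.5450 V.
Branch current I = V_A/R_a = 0.5450/1.16 = 0.4698 A.

I ≈ 0.470 A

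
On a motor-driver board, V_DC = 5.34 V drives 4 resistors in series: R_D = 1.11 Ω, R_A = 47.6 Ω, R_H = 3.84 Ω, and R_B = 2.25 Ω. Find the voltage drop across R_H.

ΣR = 1.11 + 47.6 + 3.84 + 2.25 = 54.80 Ω.
V = V_DC · R/ΣR = 5.34 × 0.07007 = 0.3742 V.

V ≈ 0.374 V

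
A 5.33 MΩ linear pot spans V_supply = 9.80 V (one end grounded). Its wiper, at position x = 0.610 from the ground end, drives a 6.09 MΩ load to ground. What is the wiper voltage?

The pot divides into 2.079 MΩ above the wiper and 3.251 MΩ below.
R_L loads the lower segment: effective lower R = 2.120 MΩ.
Loaded-divider output: V_out = 9.80 × 0.5049 = 4.948 V.
(Unloaded: V_out = x·V_supply = 5.98 V.)

V_out ≈ 4.95 V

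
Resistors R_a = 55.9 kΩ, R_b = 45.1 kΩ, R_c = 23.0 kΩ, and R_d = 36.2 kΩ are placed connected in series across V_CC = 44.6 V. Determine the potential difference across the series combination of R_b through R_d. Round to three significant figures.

ΣR = 55.9 + 45.1 + 23.0 + 36.2 = 160.2 kΩ.
R_{R_b..R_d} = 45.1 + 23.0 + 36.2 = 104.3 kΩ.
Voltage divider: V = V_CC · (104.3 / 160.2) = 44.6 × 0.6511 = 29.04 V.

V ≈ 29.0 V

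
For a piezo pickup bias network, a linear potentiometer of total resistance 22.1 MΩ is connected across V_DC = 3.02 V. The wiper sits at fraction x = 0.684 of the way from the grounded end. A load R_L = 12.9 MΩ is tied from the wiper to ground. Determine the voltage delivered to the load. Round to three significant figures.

Split the track: R_lower = x·R_p = 15.12 MΩ, R_upper = (1−x)·R_p = 6.984 MΩ.
Lower segment in parallel with the load: 15.12 ‖ 12.9 = 6.960 MΩ.
V_out = 3.02 × 6.960/(6.984 + 6.960) = 1.507 V.
(Unloaded: V_out = x·V_DC = 2.07 V.)

V_out ≈ 1.51 V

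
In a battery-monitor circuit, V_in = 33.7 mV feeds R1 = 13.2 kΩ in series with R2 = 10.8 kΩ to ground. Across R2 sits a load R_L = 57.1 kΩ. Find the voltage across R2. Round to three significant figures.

The load sits in parallel with R2, giving an effective lower resistance R2' = R2·R_L/(R2+R_L) = 9.082 kΩ.
Then V_out = V_in · R2'/(R1 + R2') = 33.7 × 9.082/22.28 = 13.74 mV.
(Unloaded it would be 15.2 mV; the load pulls it down.)

V_out ≈ 13.7 mV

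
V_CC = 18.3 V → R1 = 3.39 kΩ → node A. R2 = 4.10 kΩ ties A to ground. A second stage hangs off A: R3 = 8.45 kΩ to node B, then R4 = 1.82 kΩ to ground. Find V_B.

V_B ≈ 1.50 V

Node A sees R2 in parallel with the series input of stage 2, R3 + R4 = 10.27 kΩ.
Effective lower resistance at A: R2 ‖ 10.27 = 2.930 kΩ.
So V_A = 18.3 × 0.4636 = 8.484 V.
V_B = V_A × 0.1772 = 1.504 V.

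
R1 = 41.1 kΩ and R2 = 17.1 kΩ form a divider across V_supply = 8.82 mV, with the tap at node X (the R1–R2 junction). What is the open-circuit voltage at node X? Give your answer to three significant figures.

With X open, the divider is unloaded: V_th = 8.82 × 17.1/58.20 = 2.591 mV.

V_th ≈ 2.59 mV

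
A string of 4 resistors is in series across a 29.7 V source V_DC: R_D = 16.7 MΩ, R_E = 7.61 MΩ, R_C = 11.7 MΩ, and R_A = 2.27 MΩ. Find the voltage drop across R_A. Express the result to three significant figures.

V ≈ 1.76 V

Total series resistance ΣR = 16.7 + 7.61 + 11.7 + 2.27 = 38.28 MΩ.
V = V_DC · R/ΣR = 29.7 × 0.05930 = 1.761 V.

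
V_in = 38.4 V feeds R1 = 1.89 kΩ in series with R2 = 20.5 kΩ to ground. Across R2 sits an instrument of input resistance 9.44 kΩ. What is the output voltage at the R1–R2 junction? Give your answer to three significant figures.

The load sits in parallel with R2, giving an effective lower resistance R2' = R2·R_L/(R2+R_L) = 6.464 kΩ.
Now apply the divider: V_out = 38.4 × 0.7738 = 29.71 V.

V_out ≈ 29.7 V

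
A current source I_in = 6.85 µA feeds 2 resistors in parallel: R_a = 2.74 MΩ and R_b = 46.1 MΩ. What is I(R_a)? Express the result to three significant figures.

I ≈ 6.47 µA

For two parallel branches, I_k = I_in · (other R)/(sum of R).
I(R_a) = 6.85 × 46.1/(2.74 + 46.1) = 6.85 × 0.9439 = 6.466 µA.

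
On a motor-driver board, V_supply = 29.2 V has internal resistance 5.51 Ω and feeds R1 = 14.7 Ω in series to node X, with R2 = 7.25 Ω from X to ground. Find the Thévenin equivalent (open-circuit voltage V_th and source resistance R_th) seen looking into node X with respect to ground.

V_th ≈ 7.71 V, R_th ≈ 5.34 Ω

R1' = 5.51 + 14.7 = 20.21 Ω (source resistance + R1).
With X open, the divider is unloaded: V_th = 29.2 × 7.25/27.46 = 7.709 V.
Looking into X with the source shorted: R_th = R1'·R2/(R1'+R2) = 20.21 × 7.25/27.46 = 5.336 Ω.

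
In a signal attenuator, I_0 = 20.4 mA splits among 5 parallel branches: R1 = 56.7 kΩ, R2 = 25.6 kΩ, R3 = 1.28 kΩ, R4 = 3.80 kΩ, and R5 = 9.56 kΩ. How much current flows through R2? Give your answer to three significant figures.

I ≈ 0.661 mA

Conductances: ΣG = 1/56.7 + 1/25.6 + 1/1.28 + 1/3.80 + 1/9.56 = 1.206 (1/kΩ).
R2 takes the fraction G_k/ΣG = 0.03906/1.206 = 0.03240, so I = 20.4 × 0.03240 = 0.6609 mA.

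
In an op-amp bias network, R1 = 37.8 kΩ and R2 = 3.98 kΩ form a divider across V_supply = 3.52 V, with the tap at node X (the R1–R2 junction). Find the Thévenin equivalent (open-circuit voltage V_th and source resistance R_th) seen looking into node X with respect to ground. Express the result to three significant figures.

With X open, the divider is unloaded: V_th = 3.52 × 3.98/41.78 = 0.3353 V.
Zeroing V_supply shorts the top of R1 to ground, so R_th = R1 ‖ R2 = 3.601 kΩ.

V_th ≈ 0.335 V, R_th ≈ 3.60 kΩ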